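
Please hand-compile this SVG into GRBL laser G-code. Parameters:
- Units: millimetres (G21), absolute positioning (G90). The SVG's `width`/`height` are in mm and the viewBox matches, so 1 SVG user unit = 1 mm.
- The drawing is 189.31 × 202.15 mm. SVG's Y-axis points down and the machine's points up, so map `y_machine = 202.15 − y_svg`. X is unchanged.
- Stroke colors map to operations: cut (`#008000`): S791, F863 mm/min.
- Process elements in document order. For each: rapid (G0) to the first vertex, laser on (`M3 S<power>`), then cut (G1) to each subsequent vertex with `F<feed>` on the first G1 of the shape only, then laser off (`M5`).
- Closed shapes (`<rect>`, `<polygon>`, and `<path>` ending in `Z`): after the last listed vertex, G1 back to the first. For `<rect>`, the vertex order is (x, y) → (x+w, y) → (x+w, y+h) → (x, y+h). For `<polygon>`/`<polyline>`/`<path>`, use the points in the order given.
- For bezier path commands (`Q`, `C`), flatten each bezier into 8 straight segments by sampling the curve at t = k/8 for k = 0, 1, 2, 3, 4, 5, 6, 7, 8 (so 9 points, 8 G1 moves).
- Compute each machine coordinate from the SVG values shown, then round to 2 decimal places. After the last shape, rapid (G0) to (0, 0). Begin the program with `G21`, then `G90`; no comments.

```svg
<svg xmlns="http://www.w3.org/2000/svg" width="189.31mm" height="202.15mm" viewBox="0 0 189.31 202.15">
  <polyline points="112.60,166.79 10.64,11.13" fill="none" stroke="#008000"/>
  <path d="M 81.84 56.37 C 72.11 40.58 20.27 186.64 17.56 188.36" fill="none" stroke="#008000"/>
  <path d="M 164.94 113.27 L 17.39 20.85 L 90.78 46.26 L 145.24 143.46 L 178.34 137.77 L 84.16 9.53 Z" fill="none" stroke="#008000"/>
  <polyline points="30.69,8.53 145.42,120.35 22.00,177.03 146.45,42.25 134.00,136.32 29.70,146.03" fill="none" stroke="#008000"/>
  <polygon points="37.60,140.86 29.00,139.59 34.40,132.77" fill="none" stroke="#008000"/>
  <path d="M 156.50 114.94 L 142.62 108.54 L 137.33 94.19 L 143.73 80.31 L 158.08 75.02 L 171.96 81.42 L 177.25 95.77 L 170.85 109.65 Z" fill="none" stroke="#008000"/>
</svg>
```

1 u = 1 mm; y_m = 202.15 − y.

[1] `<polyline>` line segment, #008000→cut S791 F863: (112.60,35.36) → (10.64,191.02)

[2] `<path>` cubic bezier, #008000→cut S791 F863: (81.84,145.78) → (76.40,144.71) → (68.07,132.06) → (57.94,111.41) → (47.07,86.35) → (36.52,60.47) → (27.38,37.36) → (20.70,20.60) → (17.56,13.79)

[3] `<path>` closed polygon, #008000→cut S791 F863: (164.94,88.88) → (17.39,181.30) → (90.78,155.89) → (145.24,58.69) → (178.34,64.38) → (84.16,192.62) → (164.94,88.88) (closed)

[4] `<polyline>` open polyline, #008000→cut S791 F863: (30.69,193.62) → (145.42,81.80) → (22.00,25.12) → (146.45,159.90) → (134.00,65.83) → (29.70,56.12)

[5] `<polygon>` regular polygon, #008000→cut S791 F863: (37.60,61.29) → (29.00,62.56) → (34.40,69.38) → (37.60,61.29) (closed)

[6] `<path>` regular polygon, #008000→cut S791 F863: (156.50,87.21) → (142.62,93.61) → (137.33,107.96) → (143.73,121.84) → (158.08,127.13) → (171.96,120.73) → (177.25,106.38) → (170.85,92.50) → (156.50,87.21) (closed)

G21
G90
G0 X112.60 Y35.36
M3 S791
G1 X10.64 Y191.02 F863
M5
G0 X81.84 Y145.78
M3 S791
G1 X76.40 Y144.71 F863
G1 X68.07 Y132.06
G1 X57.94 Y111.41
G1 X47.07 Y86.35
G1 X36.52 Y60.47
G1 X27.38 Y37.36
G1 X20.70 Y20.60
G1 X17.56 Y13.79
M5
G0 X164.94 Y88.88
M3 S791
G1 X17.39 Y181.30 F863
G1 X90.78 Y155.89
G1 X145.24 Y58.69
G1 X178.34 Y64.38
G1 X84.16 Y192.62
G1 X164.94 Y88.88
M5
G0 X30.69 Y193.62
M3 S791
G1 X145.42 Y81.80 F863
G1 X22.00 Y25.12
G1 X146.45 Y159.90
G1 X134.00 Y65.83
G1 X29.70 Y56.12
M5
G0 X37.60 Y61.29
M3 S791
G1 X29.00 Y62.56 F863
G1 X34.40 Y69.38
G1 X37.60 Y61.29
M5
G0 X156.50 Y87.21
M3 S791
G1 X142.62 Y93.61 F863
G1 X137.33 Y107.96
G1 X143.73 Y121.84
G1 X158.08 Y127.13
G1 X171.96 Y120.73
G1 X177.25 Y106.38
G1 X170.85 Y92.50
G1 X156.50 Y87.21
M5
G0 X0.00 Y0.00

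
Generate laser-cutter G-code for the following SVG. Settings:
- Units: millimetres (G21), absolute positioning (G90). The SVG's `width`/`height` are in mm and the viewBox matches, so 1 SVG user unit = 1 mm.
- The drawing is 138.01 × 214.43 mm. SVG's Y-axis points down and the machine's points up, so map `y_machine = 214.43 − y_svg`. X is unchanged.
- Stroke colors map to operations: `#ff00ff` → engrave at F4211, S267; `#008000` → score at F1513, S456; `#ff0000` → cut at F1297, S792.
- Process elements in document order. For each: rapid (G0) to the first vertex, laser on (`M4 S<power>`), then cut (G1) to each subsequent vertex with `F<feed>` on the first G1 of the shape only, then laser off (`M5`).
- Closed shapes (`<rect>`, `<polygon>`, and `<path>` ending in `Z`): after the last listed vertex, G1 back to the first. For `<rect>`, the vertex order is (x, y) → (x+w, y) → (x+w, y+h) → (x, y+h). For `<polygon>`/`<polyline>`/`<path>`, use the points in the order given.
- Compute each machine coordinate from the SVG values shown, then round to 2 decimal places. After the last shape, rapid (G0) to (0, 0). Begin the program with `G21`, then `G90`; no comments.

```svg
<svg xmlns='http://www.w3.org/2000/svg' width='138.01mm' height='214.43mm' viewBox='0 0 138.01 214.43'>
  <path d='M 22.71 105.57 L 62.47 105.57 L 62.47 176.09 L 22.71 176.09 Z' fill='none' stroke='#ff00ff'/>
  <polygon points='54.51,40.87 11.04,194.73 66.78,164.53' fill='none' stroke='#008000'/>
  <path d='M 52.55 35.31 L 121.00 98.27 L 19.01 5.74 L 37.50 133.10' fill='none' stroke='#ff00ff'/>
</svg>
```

viewBox `0 0 138.01 214.43` with mm width/height → 1 unit = 1 mm. Flip: y_m = 214.43 − y_svg.

**Shape 1** — `<path>` rectangle, stroke `#ff00ff` → engrave (S267, F4211). Machine vertices: (22.71,108.86) → (62.47,108.86) → (62.47,38.34) → (22.71,38.34) → (22.71,108.86). Closed: final G1 returns to the first vertex.

**Shape 2** — `<polygon>` closed polygon, stroke `#008000` → score (S456, F1513). Machine vertices: (54.51,173.56) → (11.04,19.70) → (66.78,49.90) → (54.51,173.56). Closed: final G1 returns to the first vertex.

**Shape 3** — `<path>` open polyline, stroke `#ff00ff` → engrave (S267, F4211). Machine vertices: (52.55,179.12) → (121.00,116.16) → (19.01,208.69) → (37.50,81.33). Open path.

G21
G90
G0 X22.71 Y108.86
M4 S267
G1 X62.47 Y108.86 F4211
G1 X62.47 Y38.34
G1 X22.71 Y38.34
G1 X22.71 Y108.86
M5
G0 X54.51 Y173.56
M4 S456
G1 X11.04 Y19.70 F1513
G1 X66.78 Y49.90
G1 X54.51 Y173.56
M5
G0 X52.55 Y179.12
M4 S267
G1 X121.00 Y116.16 F4211
G1 X19.01 Y208.69
G1 X37.50 Y81.33
M5
G0 X0.00 Y0.00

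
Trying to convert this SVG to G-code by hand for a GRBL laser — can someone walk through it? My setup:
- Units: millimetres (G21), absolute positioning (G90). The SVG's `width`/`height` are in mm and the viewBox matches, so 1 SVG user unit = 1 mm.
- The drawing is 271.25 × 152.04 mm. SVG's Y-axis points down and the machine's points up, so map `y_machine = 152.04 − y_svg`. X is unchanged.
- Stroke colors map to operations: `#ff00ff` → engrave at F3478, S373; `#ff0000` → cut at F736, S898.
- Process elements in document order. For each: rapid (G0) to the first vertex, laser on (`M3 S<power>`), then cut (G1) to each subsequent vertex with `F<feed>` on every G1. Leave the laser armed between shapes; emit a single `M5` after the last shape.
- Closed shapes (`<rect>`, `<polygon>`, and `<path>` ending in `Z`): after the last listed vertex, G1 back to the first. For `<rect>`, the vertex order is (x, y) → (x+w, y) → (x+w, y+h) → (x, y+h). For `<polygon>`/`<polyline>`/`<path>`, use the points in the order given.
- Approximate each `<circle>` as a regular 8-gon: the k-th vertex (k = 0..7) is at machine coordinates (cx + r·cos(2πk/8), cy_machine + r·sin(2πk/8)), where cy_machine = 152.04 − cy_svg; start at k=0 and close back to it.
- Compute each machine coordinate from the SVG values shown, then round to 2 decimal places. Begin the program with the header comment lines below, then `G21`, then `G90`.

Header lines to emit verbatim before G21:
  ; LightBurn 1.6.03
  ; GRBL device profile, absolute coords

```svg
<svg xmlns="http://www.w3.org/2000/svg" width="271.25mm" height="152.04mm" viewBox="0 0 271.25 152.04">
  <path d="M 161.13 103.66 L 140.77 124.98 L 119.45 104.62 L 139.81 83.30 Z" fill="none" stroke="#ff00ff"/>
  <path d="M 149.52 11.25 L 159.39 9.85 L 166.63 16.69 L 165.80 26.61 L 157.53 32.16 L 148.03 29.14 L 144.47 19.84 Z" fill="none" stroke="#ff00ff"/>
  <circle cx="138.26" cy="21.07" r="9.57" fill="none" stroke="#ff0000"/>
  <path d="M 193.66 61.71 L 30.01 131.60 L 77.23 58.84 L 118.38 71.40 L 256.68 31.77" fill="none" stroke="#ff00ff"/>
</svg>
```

; LightBurn 1.6.03
; GRBL device profile, absolute coords
G21
G90
G0 X161.13 Y48.38
M3 S373
G1 X140.77 Y27.06 F3478
G1 X119.45 Y47.42 F3478
G1 X139.81 Y68.74 F3478
G1 X161.13 Y48.38 F3478
G0 X149.52 Y140.79
M3 S373
G1 X159.39 Y142.19 F3478
G1 X166.63 Y135.35 F3478
G1 X165.80 Y125.43 F3478
G1 X157.53 Y119.88 F3478
G1 X148.03 Y122.90 F3478
G1 X144.47 Y132.20 F3478
G1 X149.52 Y140.79 F3478
G0 X147.83 Y130.97
M3 S898
G1 X145.03 Y137.74 F736
G1 X138.26 Y140.54 F736
G1 X131.49 Y137.74 F736
G1 X128.69 Y130.97 F736
G1 X131.49 Y124.20 F736
G1 X138.26 Y121.40 F736
G1 X145.03 Y124.20 F736
G1 X147.83 Y130.97 F736
G0 X193.66 Y90.33
M3 S373
G1 X30.01 Y20.44 F3478
G1 X77.23 Y93.20 F3478
G1 X118.38 Y80.64 F3478
G1 X256.68 Y120.27 F3478
M5

Since the viewBox matches the mm dimensions, user units are millimetres directly. The only transform is the Y-flip y_m = 152.04 − y_svg.

Shape 1 is a regular polygon drawn with `<path>`. Its stroke #ff00ff means engrave at S373, F3478. After flipping Y the toolpath is (161.13,48.38) → (140.77,27.06) → (119.45,47.42) → (139.81,68.74) → (161.13,48.38), returning to the start.

Shape 2 is a regular polygon drawn with `<path>`. Its stroke #ff00ff means engrave at S373, F3478. After flipping Y the toolpath is (149.52,140.79) → (159.39,142.19) → (166.63,135.35) → (165.80,125.43) → (157.53,119.88) → (148.03,122.90) → (144.47,132.20) → (149.52,140.79), returning to the start.

Shape 3 is a circle drawn with `<circle>`. Its stroke #ff0000 means cut at S898, F736. After flipping Y the toolpath is (147.83,130.97) → (145.03,137.74) → (138.26,140.54) → (131.49,137.74) → (128.69,130.97) → (131.49,124.20) → (138.26,121.40) → (145.03,124.20) → (147.83,130.97), returning to the start.

Shape 4 is a open polyline drawn with `<path>`. Its stroke #ff00ff means engrave at S373, F3478. After flipping Y the toolpath is (193.66,90.33) → (30.01,20.44) → (77.23,93.20) → (118.38,80.64) → (256.68,120.27).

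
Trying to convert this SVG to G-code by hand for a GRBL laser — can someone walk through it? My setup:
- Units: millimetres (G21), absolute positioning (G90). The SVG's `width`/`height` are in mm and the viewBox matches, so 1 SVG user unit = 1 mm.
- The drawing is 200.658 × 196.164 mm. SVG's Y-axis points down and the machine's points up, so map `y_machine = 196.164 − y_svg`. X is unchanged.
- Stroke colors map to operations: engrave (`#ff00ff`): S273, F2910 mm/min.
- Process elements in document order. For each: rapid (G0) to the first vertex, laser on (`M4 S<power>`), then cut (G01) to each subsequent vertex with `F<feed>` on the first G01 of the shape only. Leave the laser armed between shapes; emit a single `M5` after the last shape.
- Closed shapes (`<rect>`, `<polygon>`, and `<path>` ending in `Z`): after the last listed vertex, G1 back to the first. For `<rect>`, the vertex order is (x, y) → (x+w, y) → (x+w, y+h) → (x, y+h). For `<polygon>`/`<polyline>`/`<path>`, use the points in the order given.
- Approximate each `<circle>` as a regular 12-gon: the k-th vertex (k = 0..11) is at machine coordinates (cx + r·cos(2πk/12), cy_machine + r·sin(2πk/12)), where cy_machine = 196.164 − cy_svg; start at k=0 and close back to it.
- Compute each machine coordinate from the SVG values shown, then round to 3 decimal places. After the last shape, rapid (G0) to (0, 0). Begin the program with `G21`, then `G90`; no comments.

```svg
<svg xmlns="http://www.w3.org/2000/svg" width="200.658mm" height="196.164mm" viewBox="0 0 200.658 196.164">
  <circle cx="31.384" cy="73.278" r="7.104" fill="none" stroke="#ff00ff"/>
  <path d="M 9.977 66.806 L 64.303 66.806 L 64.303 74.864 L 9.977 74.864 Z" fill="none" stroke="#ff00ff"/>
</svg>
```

viewBox `0 0 200.658 196.164` with mm width/height → 1 unit = 1 mm. Flip: y_m = 196.164 − y_svg.

**Shape 1** — `<circle>` circle, stroke `#ff00ff` → engrave (S273, F2910). Machine vertices: (38.488,122.886) → (37.536,126.438) → (34.936,129.038) → (31.384,129.990) → (27.832,129.038) → (25.232,126.438) → (24.280,122.886) → (25.232,119.334) → (27.832,116.734) → (31.384,115.782) → (34.936,116.734) → (37.536,119.334) → (38.488,122.886). Closed: final G1 returns to the first vertex.

**Shape 2** — `<path>` rectangle, stroke `#ff00ff` → engrave (S273, F2910). Machine vertices: (9.977,129.358) → (64.303,129.358) → (64.303,121.300) → (9.977,121.300) → (9.977,129.358). Closed: final G1 returns to the first vertex.

G21
G90
G0 X38.488 Y122.886
M4 S273
G01 X37.536 Y126.438 F2910
G01 X34.936 Y129.038
G01 X31.384 Y129.990
G01 X27.832 Y129.038
G01 X25.232 Y126.438
G01 X24.280 Y122.886
G01 X25.232 Y119.334
G01 X27.832 Y116.734
G01 X31.384 Y115.782
G01 X34.936 Y116.734
G01 X37.536 Y119.334
G01 X38.488 Y122.886
G0 X9.977 Y129.358
M4 S273
G01 X64.303 Y129.358 F2910
G01 X64.303 Y121.300
G01 X9.977 Y121.300
G01 X9.977 Y129.358
M5
G0 X0.000 Y0.000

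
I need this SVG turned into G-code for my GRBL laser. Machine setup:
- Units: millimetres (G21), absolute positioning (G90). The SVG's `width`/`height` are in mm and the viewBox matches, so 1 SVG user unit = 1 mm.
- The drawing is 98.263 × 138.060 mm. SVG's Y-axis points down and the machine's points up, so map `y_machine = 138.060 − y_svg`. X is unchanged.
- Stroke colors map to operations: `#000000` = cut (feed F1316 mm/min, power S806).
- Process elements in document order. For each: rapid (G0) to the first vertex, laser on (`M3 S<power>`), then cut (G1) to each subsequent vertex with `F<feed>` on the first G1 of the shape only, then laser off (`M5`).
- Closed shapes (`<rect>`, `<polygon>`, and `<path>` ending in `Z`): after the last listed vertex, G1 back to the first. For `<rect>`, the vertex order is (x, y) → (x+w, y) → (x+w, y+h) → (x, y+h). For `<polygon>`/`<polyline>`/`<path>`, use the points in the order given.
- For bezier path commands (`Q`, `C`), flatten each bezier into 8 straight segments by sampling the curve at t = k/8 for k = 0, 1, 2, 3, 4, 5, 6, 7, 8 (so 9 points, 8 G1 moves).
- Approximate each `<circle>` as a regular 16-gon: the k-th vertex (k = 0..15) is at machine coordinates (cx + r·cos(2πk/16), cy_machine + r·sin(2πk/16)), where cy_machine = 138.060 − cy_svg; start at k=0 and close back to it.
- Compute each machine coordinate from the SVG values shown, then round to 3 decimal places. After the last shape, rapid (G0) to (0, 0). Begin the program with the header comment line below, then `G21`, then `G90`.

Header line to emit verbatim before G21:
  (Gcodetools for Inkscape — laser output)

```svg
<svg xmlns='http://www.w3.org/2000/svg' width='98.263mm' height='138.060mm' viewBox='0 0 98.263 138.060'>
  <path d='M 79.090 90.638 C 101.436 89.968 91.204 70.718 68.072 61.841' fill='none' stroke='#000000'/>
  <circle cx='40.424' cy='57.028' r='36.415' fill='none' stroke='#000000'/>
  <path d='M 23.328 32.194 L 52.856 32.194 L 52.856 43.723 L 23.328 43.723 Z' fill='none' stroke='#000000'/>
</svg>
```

(Gcodetools for Inkscape — laser output)
G21
G90
G0 X79.090 Y47.422
M3 S806
G1 X85.981 Y48.488 F1316
G1 X90.049 Y50.956
G1 X91.523 Y54.487
G1 X90.635 Y58.743
G1 X87.616 Y63.383
G1 X82.695 Y68.069
G1 X76.103 Y72.460
G1 X68.072 Y76.219
M5
G0 X76.839 Y81.032
M3 S806
G1 X74.067 Y94.967 F1316
G1 X66.173 Y106.781
G1 X54.359 Y114.675
G1 X40.424 Y117.447
G1 X26.489 Y114.675
G1 X14.675 Y106.781
G1 X6.781 Y94.967
G1 X4.009 Y81.032
G1 X6.781 Y67.097
G1 X14.675 Y55.283
G1 X26.489 Y47.389
G1 X40.424 Y44.617
G1 X54.359 Y47.389
G1 X66.173 Y55.283
G1 X74.067 Y67.097
G1 X76.839 Y81.032
M5
G0 X23.328 Y105.866
M3 S806
G1 X52.856 Y105.866 F1316
G1 X52.856 Y94.337
G1 X23.328 Y94.337
G1 X23.328 Y105.866
M5
G0 X0.000 Y0.000

viewBox `0 0 98.263 138.060` with mm width/height → 1 unit = 1 mm. Flip: y_m = 138.060 − y_svg.

**Shape 1** — `<path>` cubic bezier, stroke `#000000` → cut (S806, F1316). Control points (SVG): P0=(79.090,90.638), P1=(101.436,89.968), P2=(91.204,70.718), P3=(68.072,61.841); sampled at t=k/8. Machine vertices: (79.090,47.422) → (85.981,48.488) → (90.049,50.956) → (91.523,54.487) → (90.635,58.743) → (87.616,63.383) → (82.695,68.069) → (76.103,72.460) → (68.072,76.219). Open path.

**Shape 2** — `<circle>` circle, stroke `#000000` → cut (S806, F1316). Machine vertices: (76.839,81.032) → (74.067,94.967) → (66.173,106.781) → (54.359,114.675) → (40.424,117.447) → (26.489,114.675) → (14.675,106.781) → (6.781,94.967) → (4.009,81.032) → (6.781,67.097) → (14.675,55.283) → (26.489,47.389) → (40.424,44.617) → (54.359,47.389) → (66.173,55.283) → (74.067,67.097) → (76.839,81.032). Closed: final G1 returns to the first vertex.

**Shape 3** — `<path>` rectangle, stroke `#000000` → cut (S806, F1316). Machine vertices: (23.328,105.866) → (52.856,105.866) → (52.856,94.337) → (23.328,94.337) → (23.328,105.866). Closed: final G1 returns to the first vertex.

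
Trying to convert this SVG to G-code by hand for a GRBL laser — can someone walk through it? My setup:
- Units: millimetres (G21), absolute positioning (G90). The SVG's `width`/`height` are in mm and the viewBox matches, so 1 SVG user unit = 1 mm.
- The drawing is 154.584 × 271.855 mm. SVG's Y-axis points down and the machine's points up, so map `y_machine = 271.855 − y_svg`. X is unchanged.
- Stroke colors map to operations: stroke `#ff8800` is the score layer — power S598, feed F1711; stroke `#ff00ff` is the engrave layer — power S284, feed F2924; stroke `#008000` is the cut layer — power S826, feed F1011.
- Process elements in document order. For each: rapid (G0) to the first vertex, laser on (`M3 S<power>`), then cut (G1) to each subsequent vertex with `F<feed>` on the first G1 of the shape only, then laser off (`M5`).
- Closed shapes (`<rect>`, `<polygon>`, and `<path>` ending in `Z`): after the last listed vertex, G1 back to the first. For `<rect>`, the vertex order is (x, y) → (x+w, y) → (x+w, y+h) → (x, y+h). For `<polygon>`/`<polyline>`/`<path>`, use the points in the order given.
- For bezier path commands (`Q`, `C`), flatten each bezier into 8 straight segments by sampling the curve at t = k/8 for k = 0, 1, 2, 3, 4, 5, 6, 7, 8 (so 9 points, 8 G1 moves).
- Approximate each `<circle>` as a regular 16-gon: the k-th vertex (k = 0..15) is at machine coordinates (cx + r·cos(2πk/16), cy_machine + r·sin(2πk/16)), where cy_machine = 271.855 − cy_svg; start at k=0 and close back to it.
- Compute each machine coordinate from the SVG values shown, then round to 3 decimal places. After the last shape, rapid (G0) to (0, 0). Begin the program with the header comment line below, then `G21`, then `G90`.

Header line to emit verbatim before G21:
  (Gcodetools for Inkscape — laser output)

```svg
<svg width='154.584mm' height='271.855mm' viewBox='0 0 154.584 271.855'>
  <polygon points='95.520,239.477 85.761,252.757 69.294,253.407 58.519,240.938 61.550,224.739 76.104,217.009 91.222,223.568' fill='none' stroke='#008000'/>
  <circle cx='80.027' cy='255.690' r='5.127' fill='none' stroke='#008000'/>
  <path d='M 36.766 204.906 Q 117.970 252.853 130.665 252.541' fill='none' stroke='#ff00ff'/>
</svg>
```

(Gcodetools for Inkscape — laser output)
G21
G90
G0 X95.520 Y32.378
M3 S826
G1 X85.761 Y19.098 F1011
G1 X69.294 Y18.448
G1 X58.519 Y30.917
G1 X61.550 Y47.116
G1 X76.104 Y54.846
G1 X91.222 Y48.287
G1 X95.520 Y32.378
M5
G0 X85.154 Y16.165
M3 S826
G1 X84.764 Y18.127 F1011
G1 X83.652 Y19.790
G1 X81.989 Y20.902
G1 X80.027 Y21.292
G1 X78.065 Y20.902
G1 X76.402 Y19.790
G1 X75.290 Y18.127
G1 X74.900 Y16.165
G1 X75.290 Y14.203
G1 X76.402 Y12.540
G1 X78.065 Y11.428
G1 X80.027 Y11.038
G1 X81.989 Y11.428
G1 X83.652 Y12.540
G1 X84.764 Y14.203
G1 X85.154 Y16.165
M5
G0 X36.766 Y66.949
M3 S284
G1 X55.997 Y55.716 F2924
G1 X73.086 Y45.992
G1 X88.035 Y37.775
G1 X100.843 Y31.067
G1 X111.510 Y25.866
G1 X120.036 Y22.174
G1 X126.421 Y19.990
G1 X130.665 Y19.314
M5
G0 X0.000 Y0.000

1 u = 1 mm; y_m = 271.855 − y.

[1] `<polygon>` regular polygon, #008000→cut S826 F1011: (95.520,32.378) → (85.761,19.098) → (69.294,18.448) → (58.519,30.917) → (61.550,47.116) → (76.104,54.846) → (91.222,48.287) → (95.520,32.378) (closed)

[2] `<circle>` circle, #008000→cut S826 F1011: (85.154,16.165) → (84.764,18.127) → (83.652,19.790) → (81.989,20.902) → (80.027,21.292) → (78.065,20.902) → (76.402,19.790) → (75.290,18.127) → (74.900,16.165) → (75.290,14.203) → (76.402,12.540) → (78.065,11.428) → (80.027,11.038) → (81.989,11.428) → (83.652,12.540) → (84.764,14.203) → (85.154,16.165) (closed)

[3] `<path>` quadratic bezier, #ff00ff→engrave S284 F2924: (36.766,66.949) → (55.997,55.716) → (73.086,45.992) → (88.035,37.775) → (100.843,31.067) → (111.510,25.866) → (120.036,22.174) → (126.421,19.990) → (130.665,19.314)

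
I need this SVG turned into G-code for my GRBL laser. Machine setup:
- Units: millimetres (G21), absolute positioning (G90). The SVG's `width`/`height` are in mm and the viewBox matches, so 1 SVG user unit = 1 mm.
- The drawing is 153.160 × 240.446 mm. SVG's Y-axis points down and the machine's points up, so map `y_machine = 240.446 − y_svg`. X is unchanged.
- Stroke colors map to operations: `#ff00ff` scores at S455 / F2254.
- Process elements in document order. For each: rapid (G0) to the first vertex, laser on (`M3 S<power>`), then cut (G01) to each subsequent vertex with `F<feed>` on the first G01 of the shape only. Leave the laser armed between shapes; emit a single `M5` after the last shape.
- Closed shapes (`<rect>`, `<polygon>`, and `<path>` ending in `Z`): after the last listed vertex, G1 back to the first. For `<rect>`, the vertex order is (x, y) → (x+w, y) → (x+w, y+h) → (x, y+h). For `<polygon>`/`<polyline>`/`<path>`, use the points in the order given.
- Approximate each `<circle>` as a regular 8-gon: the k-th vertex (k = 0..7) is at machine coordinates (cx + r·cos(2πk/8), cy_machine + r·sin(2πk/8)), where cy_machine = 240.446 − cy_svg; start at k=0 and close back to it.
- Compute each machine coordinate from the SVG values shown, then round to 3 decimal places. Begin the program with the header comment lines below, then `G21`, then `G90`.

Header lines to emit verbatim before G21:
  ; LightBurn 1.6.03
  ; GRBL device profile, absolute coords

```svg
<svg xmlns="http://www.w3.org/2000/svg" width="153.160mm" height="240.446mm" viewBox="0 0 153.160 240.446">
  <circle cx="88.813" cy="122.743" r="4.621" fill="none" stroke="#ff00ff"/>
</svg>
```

; LightBurn 1.6.03
; GRBL device profile, absolute coords
G21
G90
G0 X93.434 Y117.703
M3 S455
G01 X92.081 Y120.971 F2254
G01 X88.813 Y122.324
G01 X85.545 Y120.971
G01 X84.192 Y117.703
G01 X85.545 Y114.435
G01 X88.813 Y113.082
G01 X92.081 Y114.435
G01 X93.434 Y117.703
M5

viewBox `0 0 153.160 240.446` with mm width/height → 1 unit = 1 mm. Flip: y_m = 240.446 − y_svg.

**Shape 1** — `<circle>` circle, stroke `#ff00ff` → score (S455, F2254). Machine vertices: (93.434,117.703) → (92.081,120.971) → (88.813,122.324) → (85.545,120.971) → (84.192,117.703) → (85.545,114.435) → (88.813,113.082) → (92.081,114.435) → (93.434,117.703). Closed: final G1 returns to the first vertex.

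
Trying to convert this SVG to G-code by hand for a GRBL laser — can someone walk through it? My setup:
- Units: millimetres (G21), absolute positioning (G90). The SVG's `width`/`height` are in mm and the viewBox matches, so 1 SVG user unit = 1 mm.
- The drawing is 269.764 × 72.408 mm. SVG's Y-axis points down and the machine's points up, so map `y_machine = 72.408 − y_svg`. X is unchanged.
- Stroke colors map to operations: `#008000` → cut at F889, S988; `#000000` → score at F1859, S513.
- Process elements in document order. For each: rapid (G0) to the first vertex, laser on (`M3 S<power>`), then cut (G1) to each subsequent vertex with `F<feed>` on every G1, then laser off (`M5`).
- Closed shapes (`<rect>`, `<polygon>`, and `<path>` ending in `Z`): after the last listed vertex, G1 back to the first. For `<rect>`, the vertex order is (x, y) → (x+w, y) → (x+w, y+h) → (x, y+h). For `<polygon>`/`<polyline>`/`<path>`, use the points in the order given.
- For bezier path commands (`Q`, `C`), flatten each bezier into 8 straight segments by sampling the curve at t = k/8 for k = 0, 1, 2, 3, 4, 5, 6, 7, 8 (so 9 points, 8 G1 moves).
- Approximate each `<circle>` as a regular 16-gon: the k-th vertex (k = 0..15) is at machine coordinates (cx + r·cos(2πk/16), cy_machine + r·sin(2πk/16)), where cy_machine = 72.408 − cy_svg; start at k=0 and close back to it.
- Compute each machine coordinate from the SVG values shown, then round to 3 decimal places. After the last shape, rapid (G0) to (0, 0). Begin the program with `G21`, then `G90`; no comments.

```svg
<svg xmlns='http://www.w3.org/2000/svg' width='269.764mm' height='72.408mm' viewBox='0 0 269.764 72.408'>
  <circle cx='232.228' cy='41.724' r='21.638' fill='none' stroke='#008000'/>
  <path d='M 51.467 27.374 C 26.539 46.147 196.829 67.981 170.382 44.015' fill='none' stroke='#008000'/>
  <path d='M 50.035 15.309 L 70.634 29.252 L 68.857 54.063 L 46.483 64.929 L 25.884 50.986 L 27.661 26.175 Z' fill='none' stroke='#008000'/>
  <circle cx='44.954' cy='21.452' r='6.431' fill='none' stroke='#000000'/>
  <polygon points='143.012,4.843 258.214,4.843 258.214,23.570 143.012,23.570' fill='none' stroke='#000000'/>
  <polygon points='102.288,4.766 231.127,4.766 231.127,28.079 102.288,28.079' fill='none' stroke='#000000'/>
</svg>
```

1 u = 1 mm; y_m = 72.408 − y.

[1] `<circle>` circle, #008000→cut S988 F889: (253.866,30.684) → (252.219,38.965) → (247.528,45.984) → (240.509,50.675) → (232.228,52.322) → (223.947,50.675) → (216.928,45.984) → (212.237,38.965) → (210.590,30.684) → (212.237,22.403) → (216.928,15.384) → (223.947,10.693) → (232.228,9.046) → (240.509,10.693) → (247.528,15.384) → (252.219,22.403) → (253.866,30.684) (closed)

[2] `<path>` cubic bezier, #008000→cut S988 F889: (51.467,45.034) → (50.504,37.946) → (63.250,31.144) → (85.111,25.200) → (111.494,20.686) → (137.806,18.176) → (159.453,18.243) → (171.843,21.457) → (170.382,28.393)

[3] `<path>` regular polygon, #008000→cut S988 F889: (50.035,57.099) → (70.634,43.156) → (68.857,18.345) → (46.483,7.479) → (25.884,21.422) → (27.661,46.233) → (50.035,57.099) (closed)

[4] `<circle>` circle, #000000→score S513 F1859: (51.385,50.956) → (50.895,53.417) → (49.501,55.503) → (47.415,56.897) → (44.954,57.387) → (42.493,56.897) → (40.407,55.503) → (39.013,53.417) → (38.523,50.956) → (39.013,48.495) → (40.407,46.409) → (42.493,45.015) → (44.954,44.525) → (47.415,45.015) → (49.501,46.409) → (50.895,48.495) → (51.385,50.956) (closed)

[5] `<polygon>` rectangle, #000000→score S513 F1859: (143.012,67.565) → (258.214,67.565) → (258.214,48.838) → (143.012,48.838) → (143.012,67.565) (closed)

[6] `<polygon>` rectangle, #000000→score S513 F1859: (102.288,67.642) → (231.127,67.642) → (231.127,44.329) → (102.288,44.329) → (102.288,67.642) (closed)

G21
G90
G0 X253.866 Y30.684
M3 S988
G1 X252.219 Y38.965 F889
G1 X247.528 Y45.984 F889
G1 X240.509 Y50.675 F889
G1 X232.228 Y52.322 F889
G1 X223.947 Y50.675 F889
G1 X216.928 Y45.984 F889
G1 X212.237 Y38.965 F889
G1 X210.590 Y30.684 F889
G1 X212.237 Y22.403 F889
G1 X216.928 Y15.384 F889
G1 X223.947 Y10.693 F889
G1 X232.228 Y9.046 F889
G1 X240.509 Y10.693 F889
G1 X247.528 Y15.384 F889
G1 X252.219 Y22.403 F889
G1 X253.866 Y30.684 F889
M5
G0 X51.467 Y45.034
M3 S988
G1 X50.504 Y37.946 F889
G1 X63.250 Y31.144 F889
G1 X85.111 Y25.200 F889
G1 X111.494 Y20.686 F889
G1 X137.806 Y18.176 F889
G1 X159.453 Y18.243 F889
G1 X171.843 Y21.457 F889
G1 X170.382 Y28.393 F889
M5
G0 X50.035 Y57.099
M3 S988
G1 X70.634 Y43.156 F889
G1 X68.857 Y18.345 F889
G1 X46.483 Y7.479 F889
G1 X25.884 Y21.422 F889
G1 X27.661 Y46.233 F889
G1 X50.035 Y57.099 F889
M5
G0 X51.385 Y50.956
M3 S513
G1 X50.895 Y53.417 F1859
G1 X49.501 Y55.503 F1859
G1 X47.415 Y56.897 F1859
G1 X44.954 Y57.387 F1859
G1 X42.493 Y56.897 F1859
G1 X40.407 Y55.503 F1859
G1 X39.013 Y53.417 F1859
G1 X38.523 Y50.956 F1859
G1 X39.013 Y48.495 F1859
G1 X40.407 Y46.409 F1859
G1 X42.493 Y45.015 F1859
G1 X44.954 Y44.525 F1859
G1 X47.415 Y45.015 F1859
G1 X49.501 Y46.409 F1859
G1 X50.895 Y48.495 F1859
G1 X51.385 Y50.956 F1859
M5
G0 X143.012 Y67.565
M3 S513
G1 X258.214 Y67.565 F1859
G1 X258.214 Y48.838 F1859
G1 X143.012 Y48.838 F1859
G1 X143.012 Y67.565 F1859
M5
G0 X102.288 Y67.642
M3 S513
G1 X231.127 Y67.642 F1859
G1 X231.127 Y44.329 F1859
G1 X102.288 Y44.329 F1859
G1 X102.288 Y67.642 F1859
M5
G0 X0.000 Y0.000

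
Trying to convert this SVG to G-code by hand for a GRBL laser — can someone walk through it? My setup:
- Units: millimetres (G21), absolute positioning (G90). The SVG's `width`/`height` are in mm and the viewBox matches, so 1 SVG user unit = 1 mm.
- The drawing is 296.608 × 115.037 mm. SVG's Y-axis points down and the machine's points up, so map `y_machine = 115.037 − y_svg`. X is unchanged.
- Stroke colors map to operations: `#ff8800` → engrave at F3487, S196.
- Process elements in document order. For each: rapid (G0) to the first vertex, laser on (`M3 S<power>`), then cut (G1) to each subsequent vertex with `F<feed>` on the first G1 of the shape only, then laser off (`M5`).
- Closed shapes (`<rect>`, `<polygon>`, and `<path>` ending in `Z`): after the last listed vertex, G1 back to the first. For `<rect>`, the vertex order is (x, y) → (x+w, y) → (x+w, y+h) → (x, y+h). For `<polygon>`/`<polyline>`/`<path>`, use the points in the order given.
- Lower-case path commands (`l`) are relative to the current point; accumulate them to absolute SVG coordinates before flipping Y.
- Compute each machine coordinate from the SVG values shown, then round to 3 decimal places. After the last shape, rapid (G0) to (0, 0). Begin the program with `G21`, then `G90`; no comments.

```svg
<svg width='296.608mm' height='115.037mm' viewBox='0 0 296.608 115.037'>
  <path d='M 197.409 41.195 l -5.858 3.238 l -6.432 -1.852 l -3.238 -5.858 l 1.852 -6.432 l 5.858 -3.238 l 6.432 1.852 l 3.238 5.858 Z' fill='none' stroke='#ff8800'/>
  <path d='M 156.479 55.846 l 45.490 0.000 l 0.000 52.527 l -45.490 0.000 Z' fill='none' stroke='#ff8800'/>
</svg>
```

G21
G90
G0 X197.409 Y73.842
M3 S196
G1 X191.551 Y70.604 F3487
G1 X185.119 Y72.456
G1 X181.881 Y78.314
G1 X183.733 Y84.746
G1 X189.591 Y87.984
G1 X196.023 Y86.132
G1 X199.261 Y80.274
G1 X197.409 Y73.842
M5
G0 X156.479 Y59.191
M3 S196
G1 X201.969 Y59.191 F3487
G1 X201.969 Y6.664
G1 X156.479 Y6.664
G1 X156.479 Y59.191
M5
G0 X0.000 Y0.000

viewBox `0 0 296.608 115.037` with mm width/height → 1 unit = 1 mm. Flip: y_m = 115.037 − y_svg.

**Shape 1** — `<path>` regular polygon, stroke `#ff8800` → engrave (S196, F3487). Machine vertices: (197.409,73.842) → (191.551,70.604) → (185.119,72.456) → (181.881,78.314) → (183.733,84.746) → (189.591,87.984) → (196.023,86.132) → (199.261,80.274) → (197.409,73.842). Closed: final G1 returns to the first vertex.

**Shape 2** — `<path>` rectangle, stroke `#ff8800` → engrave (S196, F3487). Machine vertices: (156.479,59.191) → (201.969,59.191) → (201.969,6.664) → (156.479,6.664) → (156.479,59.191). Closed: final G1 returns to the first vertex.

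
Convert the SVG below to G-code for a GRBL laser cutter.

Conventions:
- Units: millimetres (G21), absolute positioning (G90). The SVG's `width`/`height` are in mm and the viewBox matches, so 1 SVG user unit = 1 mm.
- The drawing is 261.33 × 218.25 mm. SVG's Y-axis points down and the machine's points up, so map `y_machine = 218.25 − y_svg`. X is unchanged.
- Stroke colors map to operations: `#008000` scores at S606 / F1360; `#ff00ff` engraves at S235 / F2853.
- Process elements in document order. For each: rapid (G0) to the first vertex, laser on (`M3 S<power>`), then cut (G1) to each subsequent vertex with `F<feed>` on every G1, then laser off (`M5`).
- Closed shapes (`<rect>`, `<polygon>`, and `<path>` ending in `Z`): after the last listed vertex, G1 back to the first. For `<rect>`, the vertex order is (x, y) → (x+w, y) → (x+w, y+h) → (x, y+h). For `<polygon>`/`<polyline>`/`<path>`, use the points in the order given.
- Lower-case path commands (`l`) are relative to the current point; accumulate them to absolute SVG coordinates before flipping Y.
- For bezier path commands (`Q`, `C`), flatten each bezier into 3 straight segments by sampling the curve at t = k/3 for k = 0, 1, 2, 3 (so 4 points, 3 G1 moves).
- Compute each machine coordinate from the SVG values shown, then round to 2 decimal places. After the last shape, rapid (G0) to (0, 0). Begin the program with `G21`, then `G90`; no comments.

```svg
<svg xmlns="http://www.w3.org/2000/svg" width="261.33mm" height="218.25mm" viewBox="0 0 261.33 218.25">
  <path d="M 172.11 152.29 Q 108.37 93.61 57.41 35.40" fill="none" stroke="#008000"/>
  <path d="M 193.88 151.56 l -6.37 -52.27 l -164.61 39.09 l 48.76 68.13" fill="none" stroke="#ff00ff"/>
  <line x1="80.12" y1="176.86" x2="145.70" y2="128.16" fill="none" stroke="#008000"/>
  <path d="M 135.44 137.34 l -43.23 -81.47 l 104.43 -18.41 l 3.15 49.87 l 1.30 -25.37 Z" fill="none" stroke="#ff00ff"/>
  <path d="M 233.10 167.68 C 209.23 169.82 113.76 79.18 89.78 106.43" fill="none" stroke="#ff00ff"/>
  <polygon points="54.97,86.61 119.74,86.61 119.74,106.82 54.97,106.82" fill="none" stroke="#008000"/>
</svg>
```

G21
G90
G0 X172.11 Y65.96
M3 S606
G1 X131.04 Y105.03 F1360
G1 X92.80 Y143.99 F1360
G1 X57.41 Y182.85 F1360
M5
G0 X193.88 Y66.69
M3 S235
G1 X187.51 Y118.96 F2853
G1 X22.90 Y79.87 F2853
G1 X71.66 Y11.74 F2853
M5
G0 X80.12 Y41.39
M3 S606
G1 X145.70 Y90.09 F1360
M5
G0 X135.44 Y80.91
M3 S235
G1 X92.21 Y162.38 F2853
G1 X196.64 Y180.79 F2853
G1 X199.79 Y130.92 F2853
G1 X201.09 Y156.29 F2853
G1 X135.44 Y80.91 F2853
M5
G0 X233.10 Y50.57
M3 S235
G1 X190.66 Y71.55 F2853
G1 X132.29 Y107.58 F2853
G1 X89.78 Y111.82 F2853
M5
G0 X54.97 Y131.64
M3 S606
G1 X119.74 Y131.64 F1360
G1 X119.74 Y111.43 F1360
G1 X54.97 Y111.43 F1360
G1 X54.97 Y131.64 F1360
M5
G0 X0.00 Y0.00

viewBox `0 0 261.33 218.25` with mm width/height → 1 unit = 1 mm. Flip: y_m = 218.25 − y_svg.

**Shape 1** — `<path>` quadratic bezier, stroke `#008000` → score (S606, F1360). Control points (SVG): P0=(172.11,152.29), P1=(108.37,93.61), P2=(57.41,35.40); sampled at t=k/3. Machine vertices: (172.11,65.96) → (131.04,105.03) → (92.80,143.99) → (57.41,182.85). Open path.

**Shape 2** — `<path>` open polyline, stroke `#ff00ff` → engrave (S235, F2853). Machine vertices: (193.88,66.69) → (187.51,118.96) → (22.90,79.87) → (71.66,11.74). Open path.

**Shape 3** — `<line>` line segment, stroke `#008000` → score (S606, F1360). Machine vertices: (80.12,41.39) → (145.70,90.09). Open path.

**Shape 4** — `<path>` closed polygon, stroke `#ff00ff` → engrave (S235, F2853). Machine vertices: (135.44,80.91) → (92.21,162.38) → (196.64,180.79) → (199.79,130.92) → (201.09,156.29) → (135.44,80.91). Closed: final G1 returns to the first vertex.

**Shape 5** — `<path>` cubic bezier, stroke `#ff00ff` → engrave (S235, F2853). Control points (SVG): P0=(233.10,167.68), P1=(209.23,169.82), P2=(113.76,79.18), P3=(89.78,106.43); sampled at t=k/3. Machine vertices: (233.10,50.57) → (190.66,71.55) → (132.29,107.58) → (89.78,111.82). Open path.

**Shape 6** — `<polygon>` rectangle, stroke `#008000` → score (S606, F1360). Machine vertices: (54.97,131.64) → (119.74,131.64) → (119.74,111.43) → (54.97,111.43) → (54.97,131.64). Closed: final G1 returns to the first vertex.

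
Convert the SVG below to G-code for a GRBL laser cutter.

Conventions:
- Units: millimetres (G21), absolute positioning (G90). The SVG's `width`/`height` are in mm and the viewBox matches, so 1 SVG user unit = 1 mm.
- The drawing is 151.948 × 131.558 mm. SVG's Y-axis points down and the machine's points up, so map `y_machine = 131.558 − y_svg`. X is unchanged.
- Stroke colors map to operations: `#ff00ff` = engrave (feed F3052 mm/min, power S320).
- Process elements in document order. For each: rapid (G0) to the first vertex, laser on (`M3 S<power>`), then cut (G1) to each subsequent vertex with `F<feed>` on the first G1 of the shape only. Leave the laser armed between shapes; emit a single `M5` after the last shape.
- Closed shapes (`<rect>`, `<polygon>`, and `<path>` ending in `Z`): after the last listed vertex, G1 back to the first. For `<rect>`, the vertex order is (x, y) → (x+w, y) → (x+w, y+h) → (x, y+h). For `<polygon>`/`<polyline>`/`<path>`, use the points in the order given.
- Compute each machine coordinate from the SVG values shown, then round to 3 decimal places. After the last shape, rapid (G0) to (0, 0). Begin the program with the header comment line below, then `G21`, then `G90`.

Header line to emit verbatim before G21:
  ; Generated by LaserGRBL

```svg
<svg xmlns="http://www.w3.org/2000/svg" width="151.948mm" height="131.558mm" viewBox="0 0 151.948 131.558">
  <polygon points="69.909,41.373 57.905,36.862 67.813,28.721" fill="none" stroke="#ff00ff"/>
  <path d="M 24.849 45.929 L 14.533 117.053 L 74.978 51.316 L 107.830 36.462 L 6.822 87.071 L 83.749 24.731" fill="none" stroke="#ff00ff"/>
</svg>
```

; Generated by LaserGRBL
G21
G90
G0 X69.909 Y90.185
M3 S320
G1 X57.905 Y94.696 F3052
G1 X67.813 Y102.837
G1 X69.909 Y90.185
G0 X24.849 Y85.629
M3 S320
G1 X14.533 Y14.505 F3052
G1 X74.978 Y80.242
G1 X107.830 Y95.096
G1 X6.822 Y44.487
G1 X83.749 Y106.827
M5
G0 X0.000 Y0.000

viewBox `0 0 151.948 131.558` with mm width/height → 1 unit = 1 mm. Flip: y_m = 131.558 − y_svg.

**Shape 1** — `<polygon>` regular polygon, stroke `#ff00ff` → engrave (S320, F3052). Machine vertices: (69.909,90.185) → (57.905,94.696) → (67.813,102.837) → (69.909,90.185). Closed: final G1 returns to the first vertex.

**Shape 2** — `<path>` open polyline, stroke `#ff00ff` → engrave (S320, F3052). Machine vertices: (24.849,85.629) → (14.533,14.505) → (74.978,80.242) → (107.830,95.096) → (6.822,44.487) → (83.749,106.827). Open path.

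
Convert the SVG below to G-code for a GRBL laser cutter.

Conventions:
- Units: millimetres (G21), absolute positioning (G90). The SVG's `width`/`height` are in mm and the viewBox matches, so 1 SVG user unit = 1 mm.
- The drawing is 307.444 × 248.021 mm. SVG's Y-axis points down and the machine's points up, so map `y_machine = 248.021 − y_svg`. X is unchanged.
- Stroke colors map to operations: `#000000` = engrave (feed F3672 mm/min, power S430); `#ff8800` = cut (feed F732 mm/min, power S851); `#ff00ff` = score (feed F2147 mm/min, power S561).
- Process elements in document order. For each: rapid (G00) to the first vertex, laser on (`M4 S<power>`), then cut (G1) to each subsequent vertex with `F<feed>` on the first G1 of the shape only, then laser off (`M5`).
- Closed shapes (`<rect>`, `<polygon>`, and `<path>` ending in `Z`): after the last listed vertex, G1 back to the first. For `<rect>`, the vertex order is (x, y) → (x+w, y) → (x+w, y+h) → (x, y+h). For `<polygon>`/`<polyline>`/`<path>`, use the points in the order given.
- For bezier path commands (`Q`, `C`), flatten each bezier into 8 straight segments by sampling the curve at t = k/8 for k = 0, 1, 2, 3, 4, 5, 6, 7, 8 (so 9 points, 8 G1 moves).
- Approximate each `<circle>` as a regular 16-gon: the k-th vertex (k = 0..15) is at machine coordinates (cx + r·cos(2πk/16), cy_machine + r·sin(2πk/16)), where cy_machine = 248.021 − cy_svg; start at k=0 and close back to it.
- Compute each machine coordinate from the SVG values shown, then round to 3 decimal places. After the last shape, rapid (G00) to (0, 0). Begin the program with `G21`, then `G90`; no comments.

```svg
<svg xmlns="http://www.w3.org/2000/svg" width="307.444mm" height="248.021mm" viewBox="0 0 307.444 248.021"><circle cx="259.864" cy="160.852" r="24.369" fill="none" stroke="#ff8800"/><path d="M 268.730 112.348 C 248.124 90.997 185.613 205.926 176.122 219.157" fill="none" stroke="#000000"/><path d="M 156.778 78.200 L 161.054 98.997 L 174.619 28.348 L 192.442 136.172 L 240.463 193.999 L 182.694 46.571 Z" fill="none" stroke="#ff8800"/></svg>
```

1 u = 1 mm; y_m = 248.021 − y.

[1] `<circle>` circle, #ff8800→cut S851 F732: (284.233,87.169) → (282.378,96.495) → (277.095,104.400) → (269.190,109.683) → (259.864,111.538) → (250.538,109.683) → (242.633,104.400) → (237.350,96.495) → (235.495,87.169) → (237.350,77.843) → (242.633,69.938) → (250.538,64.655) → (259.864,62.800) → (269.190,64.655) → (277.095,69.938) → (282.378,77.843) → (284.233,87.169) (closed)

[2] `<path>` cubic bezier, #000000→engrave S430 F3672: (268.730,135.673) → (259.224,137.756) → (246.902,129.852) → (232.875,114.749) → (218.258,95.237) → (204.161,74.103) → (191.698,54.137) → (181.981,38.128) → (176.122,28.864)

[3] `<path>` closed polygon, #ff8800→cut S851 F732: (156.778,169.821) → (161.054,149.024) → (174.619,219.673) → (192.442,111.849) → (240.463,54.022) → (182.694,201.450) → (156.778,169.821) (closed)

G21
G90
G00 X284.233 Y87.169
M4 S851
G1 X282.378 Y96.495 F732
G1 X277.095 Y104.400
G1 X269.190 Y109.683
G1 X259.864 Y111.538
G1 X250.538 Y109.683
G1 X242.633 Y104.400
G1 X237.350 Y96.495
G1 X235.495 Y87.169
G1 X237.350 Y77.843
G1 X242.633 Y69.938
G1 X250.538 Y64.655
G1 X259.864 Y62.800
G1 X269.190 Y64.655
G1 X277.095 Y69.938
G1 X282.378 Y77.843
G1 X284.233 Y87.169
M5
G00 X268.730 Y135.673
M4 S430
G1 X259.224 Y137.756 F3672
G1 X246.902 Y129.852
G1 X232.875 Y114.749
G1 X218.258 Y95.237
G1 X204.161 Y74.103
G1 X191.698 Y54.137
G1 X181.981 Y38.128
G1 X176.122 Y28.864
M5
G00 X156.778 Y169.821
M4 S851
G1 X161.054 Y149.024 F732
G1 X174.619 Y219.673
G1 X192.442 Y111.849
G1 X240.463 Y54.022
G1 X182.694 Y201.450
G1 X156.778 Y169.821
M5
G00 X0.000 Y0.000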